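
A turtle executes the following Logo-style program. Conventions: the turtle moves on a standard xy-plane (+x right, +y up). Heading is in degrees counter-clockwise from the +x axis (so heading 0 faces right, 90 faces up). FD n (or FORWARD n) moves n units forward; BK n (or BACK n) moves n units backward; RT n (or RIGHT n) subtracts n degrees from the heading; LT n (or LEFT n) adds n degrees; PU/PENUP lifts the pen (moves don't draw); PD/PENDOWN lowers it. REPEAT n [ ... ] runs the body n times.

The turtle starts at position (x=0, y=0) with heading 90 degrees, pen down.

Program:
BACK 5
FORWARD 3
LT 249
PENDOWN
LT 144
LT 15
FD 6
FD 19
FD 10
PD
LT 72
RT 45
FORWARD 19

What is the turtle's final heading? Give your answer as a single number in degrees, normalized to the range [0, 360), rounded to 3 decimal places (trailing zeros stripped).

Executing turtle program step by step:
Start: pos=(0,0), heading=90, pen down
BK 5: (0,0) -> (0,-5) [heading=90, draw]
FD 3: (0,-5) -> (0,-2) [heading=90, draw]
LT 249: heading 90 -> 339
PD: pen down
LT 144: heading 339 -> 123
LT 15: heading 123 -> 138
FD 6: (0,-2) -> (-4.459,2.015) [heading=138, draw]
FD 19: (-4.459,2.015) -> (-18.579,14.728) [heading=138, draw]
FD 10: (-18.579,14.728) -> (-26.01,21.42) [heading=138, draw]
PD: pen down
LT 72: heading 138 -> 210
RT 45: heading 210 -> 165
FD 19: (-26.01,21.42) -> (-44.363,26.337) [heading=165, draw]
Final: pos=(-44.363,26.337), heading=165, 6 segment(s) drawn

Answer: 165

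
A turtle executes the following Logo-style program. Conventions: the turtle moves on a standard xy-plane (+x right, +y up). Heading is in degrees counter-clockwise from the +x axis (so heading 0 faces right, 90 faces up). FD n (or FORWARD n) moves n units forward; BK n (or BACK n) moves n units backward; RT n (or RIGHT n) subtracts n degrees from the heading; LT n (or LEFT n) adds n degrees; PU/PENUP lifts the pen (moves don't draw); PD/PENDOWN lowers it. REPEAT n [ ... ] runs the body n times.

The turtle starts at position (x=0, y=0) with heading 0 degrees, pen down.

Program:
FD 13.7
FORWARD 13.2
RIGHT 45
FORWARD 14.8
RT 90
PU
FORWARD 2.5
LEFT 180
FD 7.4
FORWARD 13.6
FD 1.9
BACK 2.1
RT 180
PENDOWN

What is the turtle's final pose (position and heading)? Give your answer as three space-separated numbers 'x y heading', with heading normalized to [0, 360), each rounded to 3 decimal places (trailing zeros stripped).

Answer: 50.305 2.475 225

Derivation:
Executing turtle program step by step:
Start: pos=(0,0), heading=0, pen down
FD 13.7: (0,0) -> (13.7,0) [heading=0, draw]
FD 13.2: (13.7,0) -> (26.9,0) [heading=0, draw]
RT 45: heading 0 -> 315
FD 14.8: (26.9,0) -> (37.365,-10.465) [heading=315, draw]
RT 90: heading 315 -> 225
PU: pen up
FD 2.5: (37.365,-10.465) -> (35.597,-12.233) [heading=225, move]
LT 180: heading 225 -> 45
FD 7.4: (35.597,-12.233) -> (40.83,-7) [heading=45, move]
FD 13.6: (40.83,-7) -> (50.447,2.616) [heading=45, move]
FD 1.9: (50.447,2.616) -> (51.79,3.96) [heading=45, move]
BK 2.1: (51.79,3.96) -> (50.305,2.475) [heading=45, move]
RT 180: heading 45 -> 225
PD: pen down
Final: pos=(50.305,2.475), heading=225, 3 segment(s) drawn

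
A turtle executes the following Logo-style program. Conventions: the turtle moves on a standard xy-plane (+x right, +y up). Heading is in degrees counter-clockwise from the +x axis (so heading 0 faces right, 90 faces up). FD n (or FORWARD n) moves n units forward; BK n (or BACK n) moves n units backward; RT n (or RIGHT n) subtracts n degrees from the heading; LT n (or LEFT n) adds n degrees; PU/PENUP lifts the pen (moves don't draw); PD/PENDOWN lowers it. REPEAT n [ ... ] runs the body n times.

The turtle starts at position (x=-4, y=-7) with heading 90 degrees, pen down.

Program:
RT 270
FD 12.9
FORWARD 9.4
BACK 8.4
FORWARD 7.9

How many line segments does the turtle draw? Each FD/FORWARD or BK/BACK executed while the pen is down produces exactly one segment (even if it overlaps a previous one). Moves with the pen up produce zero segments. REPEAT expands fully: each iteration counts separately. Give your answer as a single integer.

Answer: 4

Derivation:
Executing turtle program step by step:
Start: pos=(-4,-7), heading=90, pen down
RT 270: heading 90 -> 180
FD 12.9: (-4,-7) -> (-16.9,-7) [heading=180, draw]
FD 9.4: (-16.9,-7) -> (-26.3,-7) [heading=180, draw]
BK 8.4: (-26.3,-7) -> (-17.9,-7) [heading=180, draw]
FD 7.9: (-17.9,-7) -> (-25.8,-7) [heading=180, draw]
Final: pos=(-25.8,-7), heading=180, 4 segment(s) drawn
Segments drawn: 4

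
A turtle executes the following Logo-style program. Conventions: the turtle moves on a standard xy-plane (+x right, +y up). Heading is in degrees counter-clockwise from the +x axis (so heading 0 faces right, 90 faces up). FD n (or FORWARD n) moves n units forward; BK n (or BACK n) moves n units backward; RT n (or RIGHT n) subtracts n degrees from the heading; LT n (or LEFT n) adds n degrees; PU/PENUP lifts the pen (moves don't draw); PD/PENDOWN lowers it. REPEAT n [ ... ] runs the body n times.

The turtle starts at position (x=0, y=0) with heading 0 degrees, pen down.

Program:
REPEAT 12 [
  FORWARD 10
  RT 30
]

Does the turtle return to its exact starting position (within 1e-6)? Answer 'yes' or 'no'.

Answer: yes

Derivation:
Executing turtle program step by step:
Start: pos=(0,0), heading=0, pen down
REPEAT 12 [
  -- iteration 1/12 --
  FD 10: (0,0) -> (10,0) [heading=0, draw]
  RT 30: heading 0 -> 330
  -- iteration 2/12 --
  FD 10: (10,0) -> (18.66,-5) [heading=330, draw]
  RT 30: heading 330 -> 300
  -- iteration 3/12 --
  FD 10: (18.66,-5) -> (23.66,-13.66) [heading=300, draw]
  RT 30: heading 300 -> 270
  -- iteration 4/12 --
  FD 10: (23.66,-13.66) -> (23.66,-23.66) [heading=270, draw]
  RT 30: heading 270 -> 240
  -- iteration 5/12 --
  FD 10: (23.66,-23.66) -> (18.66,-32.321) [heading=240, draw]
  RT 30: heading 240 -> 210
  -- iteration 6/12 --
  FD 10: (18.66,-32.321) -> (10,-37.321) [heading=210, draw]
  RT 30: heading 210 -> 180
  -- iteration 7/12 --
  FD 10: (10,-37.321) -> (0,-37.321) [heading=180, draw]
  RT 30: heading 180 -> 150
  -- iteration 8/12 --
  FD 10: (0,-37.321) -> (-8.66,-32.321) [heading=150, draw]
  RT 30: heading 150 -> 120
  -- iteration 9/12 --
  FD 10: (-8.66,-32.321) -> (-13.66,-23.66) [heading=120, draw]
  RT 30: heading 120 -> 90
  -- iteration 10/12 --
  FD 10: (-13.66,-23.66) -> (-13.66,-13.66) [heading=90, draw]
  RT 30: heading 90 -> 60
  -- iteration 11/12 --
  FD 10: (-13.66,-13.66) -> (-8.66,-5) [heading=60, draw]
  RT 30: heading 60 -> 30
  -- iteration 12/12 --
  FD 10: (-8.66,-5) -> (0,0) [heading=30, draw]
  RT 30: heading 30 -> 0
]
Final: pos=(0,0), heading=0, 12 segment(s) drawn

Start position: (0, 0)
Final position: (0, 0)
Distance = 0; < 1e-6 -> CLOSED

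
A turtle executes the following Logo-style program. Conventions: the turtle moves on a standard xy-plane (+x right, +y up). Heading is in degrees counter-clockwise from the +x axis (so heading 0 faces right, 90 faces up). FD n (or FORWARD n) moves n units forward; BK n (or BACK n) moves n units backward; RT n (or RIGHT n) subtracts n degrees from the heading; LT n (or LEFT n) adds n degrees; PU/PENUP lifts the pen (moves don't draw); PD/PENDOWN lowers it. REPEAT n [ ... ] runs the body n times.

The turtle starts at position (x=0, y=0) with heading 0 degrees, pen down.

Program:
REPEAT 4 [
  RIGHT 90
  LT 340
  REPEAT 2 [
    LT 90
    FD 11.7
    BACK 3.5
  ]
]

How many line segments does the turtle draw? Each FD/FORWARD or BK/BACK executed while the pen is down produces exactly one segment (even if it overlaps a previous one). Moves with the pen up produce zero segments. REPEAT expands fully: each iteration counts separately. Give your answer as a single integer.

Executing turtle program step by step:
Start: pos=(0,0), heading=0, pen down
REPEAT 4 [
  -- iteration 1/4 --
  RT 90: heading 0 -> 270
  LT 340: heading 270 -> 250
  REPEAT 2 [
    -- iteration 1/2 --
    LT 90: heading 250 -> 340
    FD 11.7: (0,0) -> (10.994,-4.002) [heading=340, draw]
    BK 3.5: (10.994,-4.002) -> (7.705,-2.805) [heading=340, draw]
    -- iteration 2/2 --
    LT 90: heading 340 -> 70
    FD 11.7: (7.705,-2.805) -> (11.707,8.19) [heading=70, draw]
    BK 3.5: (11.707,8.19) -> (10.51,4.901) [heading=70, draw]
  ]
  -- iteration 2/4 --
  RT 90: heading 70 -> 340
  LT 340: heading 340 -> 320
  REPEAT 2 [
    -- iteration 1/2 --
    LT 90: heading 320 -> 50
    FD 11.7: (10.51,4.901) -> (18.031,13.864) [heading=50, draw]
    BK 3.5: (18.031,13.864) -> (15.781,11.182) [heading=50, draw]
    -- iteration 2/2 --
    LT 90: heading 50 -> 140
    FD 11.7: (15.781,11.182) -> (6.818,18.703) [heading=140, draw]
    BK 3.5: (6.818,18.703) -> (9.499,16.453) [heading=140, draw]
  ]
  -- iteration 3/4 --
  RT 90: heading 140 -> 50
  LT 340: heading 50 -> 30
  REPEAT 2 [
    -- iteration 1/2 --
    LT 90: heading 30 -> 120
    FD 11.7: (9.499,16.453) -> (3.649,26.586) [heading=120, draw]
    BK 3.5: (3.649,26.586) -> (5.399,23.555) [heading=120, draw]
    -- iteration 2/2 --
    LT 90: heading 120 -> 210
    FD 11.7: (5.399,23.555) -> (-4.733,17.705) [heading=210, draw]
    BK 3.5: (-4.733,17.705) -> (-1.702,19.455) [heading=210, draw]
  ]
  -- iteration 4/4 --
  RT 90: heading 210 -> 120
  LT 340: heading 120 -> 100
  REPEAT 2 [
    -- iteration 1/2 --
    LT 90: heading 100 -> 190
    FD 11.7: (-1.702,19.455) -> (-13.224,17.423) [heading=190, draw]
    BK 3.5: (-13.224,17.423) -> (-9.777,18.031) [heading=190, draw]
    -- iteration 2/2 --
    LT 90: heading 190 -> 280
    FD 11.7: (-9.777,18.031) -> (-7.746,6.509) [heading=280, draw]
    BK 3.5: (-7.746,6.509) -> (-8.354,9.955) [heading=280, draw]
  ]
]
Final: pos=(-8.354,9.955), heading=280, 16 segment(s) drawn
Segments drawn: 16

Answer: 16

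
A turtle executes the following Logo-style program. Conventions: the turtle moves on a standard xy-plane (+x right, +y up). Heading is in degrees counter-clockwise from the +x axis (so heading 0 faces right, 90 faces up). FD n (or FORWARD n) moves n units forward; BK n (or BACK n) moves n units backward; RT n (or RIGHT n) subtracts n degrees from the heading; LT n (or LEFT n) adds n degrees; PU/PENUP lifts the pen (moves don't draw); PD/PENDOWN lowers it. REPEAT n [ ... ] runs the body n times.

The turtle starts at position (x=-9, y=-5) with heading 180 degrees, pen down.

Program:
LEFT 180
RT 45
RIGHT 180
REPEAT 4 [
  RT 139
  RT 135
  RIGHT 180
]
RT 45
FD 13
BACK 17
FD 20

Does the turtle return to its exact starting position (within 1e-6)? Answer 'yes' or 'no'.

Answer: no

Derivation:
Executing turtle program step by step:
Start: pos=(-9,-5), heading=180, pen down
LT 180: heading 180 -> 0
RT 45: heading 0 -> 315
RT 180: heading 315 -> 135
REPEAT 4 [
  -- iteration 1/4 --
  RT 139: heading 135 -> 356
  RT 135: heading 356 -> 221
  RT 180: heading 221 -> 41
  -- iteration 2/4 --
  RT 139: heading 41 -> 262
  RT 135: heading 262 -> 127
  RT 180: heading 127 -> 307
  -- iteration 3/4 --
  RT 139: heading 307 -> 168
  RT 135: heading 168 -> 33
  RT 180: heading 33 -> 213
  -- iteration 4/4 --
  RT 139: heading 213 -> 74
  RT 135: heading 74 -> 299
  RT 180: heading 299 -> 119
]
RT 45: heading 119 -> 74
FD 13: (-9,-5) -> (-5.417,7.496) [heading=74, draw]
BK 17: (-5.417,7.496) -> (-10.103,-8.845) [heading=74, draw]
FD 20: (-10.103,-8.845) -> (-4.59,10.38) [heading=74, draw]
Final: pos=(-4.59,10.38), heading=74, 3 segment(s) drawn

Start position: (-9, -5)
Final position: (-4.59, 10.38)
Distance = 16; >= 1e-6 -> NOT closed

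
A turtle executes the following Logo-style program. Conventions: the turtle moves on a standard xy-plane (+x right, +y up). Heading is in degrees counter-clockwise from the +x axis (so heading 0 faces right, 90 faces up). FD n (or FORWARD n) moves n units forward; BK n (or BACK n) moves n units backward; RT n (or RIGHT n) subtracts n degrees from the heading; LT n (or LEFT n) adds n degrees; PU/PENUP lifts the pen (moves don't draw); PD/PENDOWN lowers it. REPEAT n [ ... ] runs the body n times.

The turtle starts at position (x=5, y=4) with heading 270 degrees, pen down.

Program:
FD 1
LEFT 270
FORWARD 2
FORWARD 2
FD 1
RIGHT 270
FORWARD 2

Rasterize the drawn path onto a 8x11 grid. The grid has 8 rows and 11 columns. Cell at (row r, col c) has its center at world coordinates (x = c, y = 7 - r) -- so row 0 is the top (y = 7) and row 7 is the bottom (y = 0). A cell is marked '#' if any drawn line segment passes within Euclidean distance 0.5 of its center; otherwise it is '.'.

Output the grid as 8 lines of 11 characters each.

Segment 0: (5,4) -> (5,3)
Segment 1: (5,3) -> (3,3)
Segment 2: (3,3) -> (1,3)
Segment 3: (1,3) -> (0,3)
Segment 4: (0,3) -> (-0,1)

Answer: ...........
...........
...........
.....#.....
######.....
#..........
#..........
...........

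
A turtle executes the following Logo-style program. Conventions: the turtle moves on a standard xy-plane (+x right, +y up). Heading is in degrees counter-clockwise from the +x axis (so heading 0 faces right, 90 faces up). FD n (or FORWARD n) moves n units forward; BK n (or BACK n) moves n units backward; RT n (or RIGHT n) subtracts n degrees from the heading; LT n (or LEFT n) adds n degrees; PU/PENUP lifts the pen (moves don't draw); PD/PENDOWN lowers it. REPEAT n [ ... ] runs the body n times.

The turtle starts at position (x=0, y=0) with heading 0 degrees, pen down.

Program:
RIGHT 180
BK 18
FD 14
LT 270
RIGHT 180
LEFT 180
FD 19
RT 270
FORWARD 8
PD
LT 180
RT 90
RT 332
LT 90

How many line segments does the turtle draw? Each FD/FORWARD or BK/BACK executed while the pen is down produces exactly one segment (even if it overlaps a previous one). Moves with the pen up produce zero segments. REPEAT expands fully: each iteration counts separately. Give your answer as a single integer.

Answer: 4

Derivation:
Executing turtle program step by step:
Start: pos=(0,0), heading=0, pen down
RT 180: heading 0 -> 180
BK 18: (0,0) -> (18,0) [heading=180, draw]
FD 14: (18,0) -> (4,0) [heading=180, draw]
LT 270: heading 180 -> 90
RT 180: heading 90 -> 270
LT 180: heading 270 -> 90
FD 19: (4,0) -> (4,19) [heading=90, draw]
RT 270: heading 90 -> 180
FD 8: (4,19) -> (-4,19) [heading=180, draw]
PD: pen down
LT 180: heading 180 -> 0
RT 90: heading 0 -> 270
RT 332: heading 270 -> 298
LT 90: heading 298 -> 28
Final: pos=(-4,19), heading=28, 4 segment(s) drawn
Segments drawn: 4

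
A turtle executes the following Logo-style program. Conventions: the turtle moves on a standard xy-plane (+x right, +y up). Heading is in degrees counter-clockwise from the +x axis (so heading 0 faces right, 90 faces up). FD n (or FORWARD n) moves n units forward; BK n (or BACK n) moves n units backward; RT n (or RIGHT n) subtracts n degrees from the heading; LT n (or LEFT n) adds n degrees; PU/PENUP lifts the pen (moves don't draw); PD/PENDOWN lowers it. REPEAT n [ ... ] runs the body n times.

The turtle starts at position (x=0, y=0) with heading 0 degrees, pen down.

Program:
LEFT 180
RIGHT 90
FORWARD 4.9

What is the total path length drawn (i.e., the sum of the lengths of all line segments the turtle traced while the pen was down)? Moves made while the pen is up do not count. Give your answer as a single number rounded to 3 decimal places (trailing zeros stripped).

Answer: 4.9

Derivation:
Executing turtle program step by step:
Start: pos=(0,0), heading=0, pen down
LT 180: heading 0 -> 180
RT 90: heading 180 -> 90
FD 4.9: (0,0) -> (0,4.9) [heading=90, draw]
Final: pos=(0,4.9), heading=90, 1 segment(s) drawn

Segment lengths:
  seg 1: (0,0) -> (0,4.9), length = 4.9
Total = 4.9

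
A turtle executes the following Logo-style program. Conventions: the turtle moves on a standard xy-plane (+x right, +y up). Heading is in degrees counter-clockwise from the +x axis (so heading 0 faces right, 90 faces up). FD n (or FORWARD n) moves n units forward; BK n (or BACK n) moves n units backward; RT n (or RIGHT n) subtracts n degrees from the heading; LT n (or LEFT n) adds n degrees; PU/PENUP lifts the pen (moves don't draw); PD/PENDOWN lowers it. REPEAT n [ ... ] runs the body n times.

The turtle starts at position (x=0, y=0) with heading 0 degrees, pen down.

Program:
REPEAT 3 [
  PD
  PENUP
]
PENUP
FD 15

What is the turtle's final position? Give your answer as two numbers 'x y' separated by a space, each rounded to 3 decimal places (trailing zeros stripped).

Answer: 15 0

Derivation:
Executing turtle program step by step:
Start: pos=(0,0), heading=0, pen down
REPEAT 3 [
  -- iteration 1/3 --
  PD: pen down
  PU: pen up
  -- iteration 2/3 --
  PD: pen down
  PU: pen up
  -- iteration 3/3 --
  PD: pen down
  PU: pen up
]
PU: pen up
FD 15: (0,0) -> (15,0) [heading=0, move]
Final: pos=(15,0), heading=0, 0 segment(s) drawn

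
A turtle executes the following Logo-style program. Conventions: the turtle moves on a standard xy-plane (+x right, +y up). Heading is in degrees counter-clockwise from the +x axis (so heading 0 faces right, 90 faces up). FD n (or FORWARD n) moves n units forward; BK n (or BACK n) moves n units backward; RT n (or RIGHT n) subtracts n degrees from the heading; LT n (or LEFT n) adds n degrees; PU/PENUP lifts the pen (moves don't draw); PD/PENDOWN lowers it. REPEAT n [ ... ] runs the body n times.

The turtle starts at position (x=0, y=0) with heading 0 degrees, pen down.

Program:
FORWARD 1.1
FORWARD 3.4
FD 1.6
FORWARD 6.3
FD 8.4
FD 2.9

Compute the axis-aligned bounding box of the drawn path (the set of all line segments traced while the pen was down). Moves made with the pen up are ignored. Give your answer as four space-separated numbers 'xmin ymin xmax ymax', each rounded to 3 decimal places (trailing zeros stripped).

Answer: 0 0 23.7 0

Derivation:
Executing turtle program step by step:
Start: pos=(0,0), heading=0, pen down
FD 1.1: (0,0) -> (1.1,0) [heading=0, draw]
FD 3.4: (1.1,0) -> (4.5,0) [heading=0, draw]
FD 1.6: (4.5,0) -> (6.1,0) [heading=0, draw]
FD 6.3: (6.1,0) -> (12.4,0) [heading=0, draw]
FD 8.4: (12.4,0) -> (20.8,0) [heading=0, draw]
FD 2.9: (20.8,0) -> (23.7,0) [heading=0, draw]
Final: pos=(23.7,0), heading=0, 6 segment(s) drawn

Segment endpoints: x in {0, 1.1, 4.5, 6.1, 12.4, 20.8, 23.7}, y in {0}
xmin=0, ymin=0, xmax=23.7, ymax=0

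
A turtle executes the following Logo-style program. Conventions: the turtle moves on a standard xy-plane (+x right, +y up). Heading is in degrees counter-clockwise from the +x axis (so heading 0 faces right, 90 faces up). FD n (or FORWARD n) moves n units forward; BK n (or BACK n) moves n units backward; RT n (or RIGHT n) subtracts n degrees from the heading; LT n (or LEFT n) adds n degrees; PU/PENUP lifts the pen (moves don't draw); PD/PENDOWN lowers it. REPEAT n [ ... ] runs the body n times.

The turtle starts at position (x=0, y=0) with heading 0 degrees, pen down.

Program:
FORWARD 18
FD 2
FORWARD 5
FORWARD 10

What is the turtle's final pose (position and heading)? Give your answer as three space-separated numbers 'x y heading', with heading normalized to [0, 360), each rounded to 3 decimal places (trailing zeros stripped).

Answer: 35 0 0

Derivation:
Executing turtle program step by step:
Start: pos=(0,0), heading=0, pen down
FD 18: (0,0) -> (18,0) [heading=0, draw]
FD 2: (18,0) -> (20,0) [heading=0, draw]
FD 5: (20,0) -> (25,0) [heading=0, draw]
FD 10: (25,0) -> (35,0) [heading=0, draw]
Final: pos=(35,0), heading=0, 4 segment(s) drawn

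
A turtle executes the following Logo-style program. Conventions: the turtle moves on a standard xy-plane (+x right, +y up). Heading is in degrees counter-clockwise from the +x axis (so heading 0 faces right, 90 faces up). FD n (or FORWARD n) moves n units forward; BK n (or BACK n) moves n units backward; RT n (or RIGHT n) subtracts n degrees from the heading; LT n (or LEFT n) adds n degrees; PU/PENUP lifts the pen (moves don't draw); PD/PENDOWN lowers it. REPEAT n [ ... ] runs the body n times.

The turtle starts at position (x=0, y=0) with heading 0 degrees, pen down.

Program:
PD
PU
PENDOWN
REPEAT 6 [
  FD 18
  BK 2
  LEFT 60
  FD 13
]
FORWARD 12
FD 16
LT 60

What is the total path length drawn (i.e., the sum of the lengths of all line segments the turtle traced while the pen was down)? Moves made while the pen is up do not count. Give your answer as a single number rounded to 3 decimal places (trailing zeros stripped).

Executing turtle program step by step:
Start: pos=(0,0), heading=0, pen down
PD: pen down
PU: pen up
PD: pen down
REPEAT 6 [
  -- iteration 1/6 --
  FD 18: (0,0) -> (18,0) [heading=0, draw]
  BK 2: (18,0) -> (16,0) [heading=0, draw]
  LT 60: heading 0 -> 60
  FD 13: (16,0) -> (22.5,11.258) [heading=60, draw]
  -- iteration 2/6 --
  FD 18: (22.5,11.258) -> (31.5,26.847) [heading=60, draw]
  BK 2: (31.5,26.847) -> (30.5,25.115) [heading=60, draw]
  LT 60: heading 60 -> 120
  FD 13: (30.5,25.115) -> (24,36.373) [heading=120, draw]
  -- iteration 3/6 --
  FD 18: (24,36.373) -> (15,51.962) [heading=120, draw]
  BK 2: (15,51.962) -> (16,50.229) [heading=120, draw]
  LT 60: heading 120 -> 180
  FD 13: (16,50.229) -> (3,50.229) [heading=180, draw]
  -- iteration 4/6 --
  FD 18: (3,50.229) -> (-15,50.229) [heading=180, draw]
  BK 2: (-15,50.229) -> (-13,50.229) [heading=180, draw]
  LT 60: heading 180 -> 240
  FD 13: (-13,50.229) -> (-19.5,38.971) [heading=240, draw]
  -- iteration 5/6 --
  FD 18: (-19.5,38.971) -> (-28.5,23.383) [heading=240, draw]
  BK 2: (-28.5,23.383) -> (-27.5,25.115) [heading=240, draw]
  LT 60: heading 240 -> 300
  FD 13: (-27.5,25.115) -> (-21,13.856) [heading=300, draw]
  -- iteration 6/6 --
  FD 18: (-21,13.856) -> (-12,-1.732) [heading=300, draw]
  BK 2: (-12,-1.732) -> (-13,0) [heading=300, draw]
  LT 60: heading 300 -> 0
  FD 13: (-13,0) -> (0,0) [heading=0, draw]
]
FD 12: (0,0) -> (12,0) [heading=0, draw]
FD 16: (12,0) -> (28,0) [heading=0, draw]
LT 60: heading 0 -> 60
Final: pos=(28,0), heading=60, 20 segment(s) drawn

Segment lengths:
  seg 1: (0,0) -> (18,0), length = 18
  seg 2: (18,0) -> (16,0), length = 2
  seg 3: (16,0) -> (22.5,11.258), length = 13
  seg 4: (22.5,11.258) -> (31.5,26.847), length = 18
  seg 5: (31.5,26.847) -> (30.5,25.115), length = 2
  seg 6: (30.5,25.115) -> (24,36.373), length = 13
  seg 7: (24,36.373) -> (15,51.962), length = 18
  seg 8: (15,51.962) -> (16,50.229), length = 2
  seg 9: (16,50.229) -> (3,50.229), length = 13
  seg 10: (3,50.229) -> (-15,50.229), length = 18
  seg 11: (-15,50.229) -> (-13,50.229), length = 2
  seg 12: (-13,50.229) -> (-19.5,38.971), length = 13
  seg 13: (-19.5,38.971) -> (-28.5,23.383), length = 18
  seg 14: (-28.5,23.383) -> (-27.5,25.115), length = 2
  seg 15: (-27.5,25.115) -> (-21,13.856), length = 13
  seg 16: (-21,13.856) -> (-12,-1.732), length = 18
  seg 17: (-12,-1.732) -> (-13,0), length = 2
  seg 18: (-13,0) -> (0,0), length = 13
  seg 19: (0,0) -> (12,0), length = 12
  seg 20: (12,0) -> (28,0), length = 16
Total = 226

Answer: 226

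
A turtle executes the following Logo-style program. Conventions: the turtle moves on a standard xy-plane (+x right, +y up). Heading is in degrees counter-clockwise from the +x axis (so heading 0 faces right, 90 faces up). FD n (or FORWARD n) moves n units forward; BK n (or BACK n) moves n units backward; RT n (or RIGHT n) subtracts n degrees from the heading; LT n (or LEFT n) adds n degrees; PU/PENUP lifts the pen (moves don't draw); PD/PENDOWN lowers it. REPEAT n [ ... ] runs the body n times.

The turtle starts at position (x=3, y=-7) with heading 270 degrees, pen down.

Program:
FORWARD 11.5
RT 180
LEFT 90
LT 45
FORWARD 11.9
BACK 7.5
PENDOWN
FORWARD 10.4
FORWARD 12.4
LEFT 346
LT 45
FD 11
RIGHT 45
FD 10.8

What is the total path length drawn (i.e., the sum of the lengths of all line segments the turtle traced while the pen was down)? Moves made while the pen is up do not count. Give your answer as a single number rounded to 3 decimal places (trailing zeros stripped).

Answer: 75.5

Derivation:
Executing turtle program step by step:
Start: pos=(3,-7), heading=270, pen down
FD 11.5: (3,-7) -> (3,-18.5) [heading=270, draw]
RT 180: heading 270 -> 90
LT 90: heading 90 -> 180
LT 45: heading 180 -> 225
FD 11.9: (3,-18.5) -> (-5.415,-26.915) [heading=225, draw]
BK 7.5: (-5.415,-26.915) -> (-0.111,-21.611) [heading=225, draw]
PD: pen down
FD 10.4: (-0.111,-21.611) -> (-7.465,-28.965) [heading=225, draw]
FD 12.4: (-7.465,-28.965) -> (-16.233,-37.733) [heading=225, draw]
LT 346: heading 225 -> 211
LT 45: heading 211 -> 256
FD 11: (-16.233,-37.733) -> (-18.894,-48.407) [heading=256, draw]
RT 45: heading 256 -> 211
FD 10.8: (-18.894,-48.407) -> (-28.152,-53.969) [heading=211, draw]
Final: pos=(-28.152,-53.969), heading=211, 7 segment(s) drawn

Segment lengths:
  seg 1: (3,-7) -> (3,-18.5), length = 11.5
  seg 2: (3,-18.5) -> (-5.415,-26.915), length = 11.9
  seg 3: (-5.415,-26.915) -> (-0.111,-21.611), length = 7.5
  seg 4: (-0.111,-21.611) -> (-7.465,-28.965), length = 10.4
  seg 5: (-7.465,-28.965) -> (-16.233,-37.733), length = 12.4
  seg 6: (-16.233,-37.733) -> (-18.894,-48.407), length = 11
  seg 7: (-18.894,-48.407) -> (-28.152,-53.969), length = 10.8
Total = 75.5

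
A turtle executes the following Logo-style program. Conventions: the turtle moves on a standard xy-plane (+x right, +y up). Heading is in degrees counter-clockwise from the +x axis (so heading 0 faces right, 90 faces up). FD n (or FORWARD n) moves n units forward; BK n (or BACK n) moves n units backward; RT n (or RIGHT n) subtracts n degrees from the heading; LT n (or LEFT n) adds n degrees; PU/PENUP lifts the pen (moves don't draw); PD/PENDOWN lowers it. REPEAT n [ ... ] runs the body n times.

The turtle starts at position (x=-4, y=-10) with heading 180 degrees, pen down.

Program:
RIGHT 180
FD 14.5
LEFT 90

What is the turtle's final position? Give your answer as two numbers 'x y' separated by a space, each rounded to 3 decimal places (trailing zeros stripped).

Executing turtle program step by step:
Start: pos=(-4,-10), heading=180, pen down
RT 180: heading 180 -> 0
FD 14.5: (-4,-10) -> (10.5,-10) [heading=0, draw]
LT 90: heading 0 -> 90
Final: pos=(10.5,-10), heading=90, 1 segment(s) drawn

Answer: 10.5 -10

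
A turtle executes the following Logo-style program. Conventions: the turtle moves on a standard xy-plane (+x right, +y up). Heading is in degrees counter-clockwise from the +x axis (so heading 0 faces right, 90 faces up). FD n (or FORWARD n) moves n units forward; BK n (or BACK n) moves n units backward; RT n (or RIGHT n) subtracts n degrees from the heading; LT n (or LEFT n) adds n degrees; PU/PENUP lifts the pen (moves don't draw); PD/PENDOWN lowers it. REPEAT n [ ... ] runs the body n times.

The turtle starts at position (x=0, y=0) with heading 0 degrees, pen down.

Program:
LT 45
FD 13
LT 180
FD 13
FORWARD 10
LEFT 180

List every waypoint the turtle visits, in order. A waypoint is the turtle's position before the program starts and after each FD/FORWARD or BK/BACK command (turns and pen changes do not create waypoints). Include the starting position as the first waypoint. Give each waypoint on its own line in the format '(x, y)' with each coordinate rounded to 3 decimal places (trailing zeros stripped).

Executing turtle program step by step:
Start: pos=(0,0), heading=0, pen down
LT 45: heading 0 -> 45
FD 13: (0,0) -> (9.192,9.192) [heading=45, draw]
LT 180: heading 45 -> 225
FD 13: (9.192,9.192) -> (0,0) [heading=225, draw]
FD 10: (0,0) -> (-7.071,-7.071) [heading=225, draw]
LT 180: heading 225 -> 45
Final: pos=(-7.071,-7.071), heading=45, 3 segment(s) drawn
Waypoints (4 total):
(0, 0)
(9.192, 9.192)
(0, 0)
(-7.071, -7.071)

Answer: (0, 0)
(9.192, 9.192)
(0, 0)
(-7.071, -7.071)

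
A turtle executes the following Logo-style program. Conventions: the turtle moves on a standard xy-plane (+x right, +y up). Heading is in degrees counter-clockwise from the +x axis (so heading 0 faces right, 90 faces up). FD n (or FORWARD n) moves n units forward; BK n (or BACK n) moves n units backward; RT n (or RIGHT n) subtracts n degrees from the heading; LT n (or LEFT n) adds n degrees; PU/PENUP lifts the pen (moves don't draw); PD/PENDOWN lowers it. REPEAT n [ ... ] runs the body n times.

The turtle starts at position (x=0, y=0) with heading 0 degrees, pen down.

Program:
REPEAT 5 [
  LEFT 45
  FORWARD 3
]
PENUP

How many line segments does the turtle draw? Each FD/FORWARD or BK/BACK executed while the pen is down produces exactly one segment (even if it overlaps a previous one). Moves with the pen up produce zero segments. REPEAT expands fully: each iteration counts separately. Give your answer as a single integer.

Executing turtle program step by step:
Start: pos=(0,0), heading=0, pen down
REPEAT 5 [
  -- iteration 1/5 --
  LT 45: heading 0 -> 45
  FD 3: (0,0) -> (2.121,2.121) [heading=45, draw]
  -- iteration 2/5 --
  LT 45: heading 45 -> 90
  FD 3: (2.121,2.121) -> (2.121,5.121) [heading=90, draw]
  -- iteration 3/5 --
  LT 45: heading 90 -> 135
  FD 3: (2.121,5.121) -> (0,7.243) [heading=135, draw]
  -- iteration 4/5 --
  LT 45: heading 135 -> 180
  FD 3: (0,7.243) -> (-3,7.243) [heading=180, draw]
  -- iteration 5/5 --
  LT 45: heading 180 -> 225
  FD 3: (-3,7.243) -> (-5.121,5.121) [heading=225, draw]
]
PU: pen up
Final: pos=(-5.121,5.121), heading=225, 5 segment(s) drawn
Segments drawn: 5

Answer: 5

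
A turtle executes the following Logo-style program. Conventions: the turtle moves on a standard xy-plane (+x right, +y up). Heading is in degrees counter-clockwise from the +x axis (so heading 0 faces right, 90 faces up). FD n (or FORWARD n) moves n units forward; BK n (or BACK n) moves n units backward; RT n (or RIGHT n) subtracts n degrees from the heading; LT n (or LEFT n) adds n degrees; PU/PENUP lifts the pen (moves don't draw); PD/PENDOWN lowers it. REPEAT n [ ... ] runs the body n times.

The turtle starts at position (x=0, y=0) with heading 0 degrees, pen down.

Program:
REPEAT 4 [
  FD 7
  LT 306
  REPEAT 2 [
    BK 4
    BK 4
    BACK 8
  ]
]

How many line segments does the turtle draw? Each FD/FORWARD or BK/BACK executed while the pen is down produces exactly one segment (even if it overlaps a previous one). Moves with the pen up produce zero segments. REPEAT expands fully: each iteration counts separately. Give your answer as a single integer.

Executing turtle program step by step:
Start: pos=(0,0), heading=0, pen down
REPEAT 4 [
  -- iteration 1/4 --
  FD 7: (0,0) -> (7,0) [heading=0, draw]
  LT 306: heading 0 -> 306
  REPEAT 2 [
    -- iteration 1/2 --
    BK 4: (7,0) -> (4.649,3.236) [heading=306, draw]
    BK 4: (4.649,3.236) -> (2.298,6.472) [heading=306, draw]
    BK 8: (2.298,6.472) -> (-2.405,12.944) [heading=306, draw]
    -- iteration 2/2 --
    BK 4: (-2.405,12.944) -> (-4.756,16.18) [heading=306, draw]
    BK 4: (-4.756,16.18) -> (-7.107,19.416) [heading=306, draw]
    BK 8: (-7.107,19.416) -> (-11.809,25.889) [heading=306, draw]
  ]
  -- iteration 2/4 --
  FD 7: (-11.809,25.889) -> (-7.695,20.225) [heading=306, draw]
  LT 306: heading 306 -> 252
  REPEAT 2 [
    -- iteration 1/2 --
    BK 4: (-7.695,20.225) -> (-6.459,24.03) [heading=252, draw]
    BK 4: (-6.459,24.03) -> (-5.222,27.834) [heading=252, draw]
    BK 8: (-5.222,27.834) -> (-2.75,35.442) [heading=252, draw]
    -- iteration 2/2 --
    BK 4: (-2.75,35.442) -> (-1.514,39.247) [heading=252, draw]
    BK 4: (-1.514,39.247) -> (-0.278,43.051) [heading=252, draw]
    BK 8: (-0.278,43.051) -> (2.194,50.659) [heading=252, draw]
  ]
  -- iteration 3/4 --
  FD 7: (2.194,50.659) -> (0.031,44.002) [heading=252, draw]
  LT 306: heading 252 -> 198
  REPEAT 2 [
    -- iteration 1/2 --
    BK 4: (0.031,44.002) -> (3.835,45.238) [heading=198, draw]
    BK 4: (3.835,45.238) -> (7.639,46.474) [heading=198, draw]
    BK 8: (7.639,46.474) -> (15.248,48.946) [heading=198, draw]
    -- iteration 2/2 --
    BK 4: (15.248,48.946) -> (19.052,50.182) [heading=198, draw]
    BK 4: (19.052,50.182) -> (22.856,51.418) [heading=198, draw]
    BK 8: (22.856,51.418) -> (30.465,53.89) [heading=198, draw]
  ]
  -- iteration 4/4 --
  FD 7: (30.465,53.89) -> (23.807,51.727) [heading=198, draw]
  LT 306: heading 198 -> 144
  REPEAT 2 [
    -- iteration 1/2 --
    BK 4: (23.807,51.727) -> (27.043,49.376) [heading=144, draw]
    BK 4: (27.043,49.376) -> (30.279,47.025) [heading=144, draw]
    BK 8: (30.279,47.025) -> (36.751,42.323) [heading=144, draw]
    -- iteration 2/2 --
    BK 4: (36.751,42.323) -> (39.988,39.972) [heading=144, draw]
    BK 4: (39.988,39.972) -> (43.224,37.62) [heading=144, draw]
    BK 8: (43.224,37.62) -> (49.696,32.918) [heading=144, draw]
  ]
]
Final: pos=(49.696,32.918), heading=144, 28 segment(s) drawn
Segments drawn: 28

Answer: 28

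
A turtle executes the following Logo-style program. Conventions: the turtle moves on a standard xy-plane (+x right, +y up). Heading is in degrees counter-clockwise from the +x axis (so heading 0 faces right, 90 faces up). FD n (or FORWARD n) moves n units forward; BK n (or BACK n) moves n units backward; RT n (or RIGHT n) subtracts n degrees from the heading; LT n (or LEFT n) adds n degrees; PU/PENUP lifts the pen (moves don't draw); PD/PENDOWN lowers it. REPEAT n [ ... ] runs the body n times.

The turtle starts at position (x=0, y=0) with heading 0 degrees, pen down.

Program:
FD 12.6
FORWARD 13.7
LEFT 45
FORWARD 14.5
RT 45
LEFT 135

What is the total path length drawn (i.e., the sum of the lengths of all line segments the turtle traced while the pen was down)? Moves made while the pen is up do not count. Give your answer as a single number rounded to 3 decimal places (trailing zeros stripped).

Answer: 40.8

Derivation:
Executing turtle program step by step:
Start: pos=(0,0), heading=0, pen down
FD 12.6: (0,0) -> (12.6,0) [heading=0, draw]
FD 13.7: (12.6,0) -> (26.3,0) [heading=0, draw]
LT 45: heading 0 -> 45
FD 14.5: (26.3,0) -> (36.553,10.253) [heading=45, draw]
RT 45: heading 45 -> 0
LT 135: heading 0 -> 135
Final: pos=(36.553,10.253), heading=135, 3 segment(s) drawn

Segment lengths:
  seg 1: (0,0) -> (12.6,0), length = 12.6
  seg 2: (12.6,0) -> (26.3,0), length = 13.7
  seg 3: (26.3,0) -> (36.553,10.253), length = 14.5
Total = 40.8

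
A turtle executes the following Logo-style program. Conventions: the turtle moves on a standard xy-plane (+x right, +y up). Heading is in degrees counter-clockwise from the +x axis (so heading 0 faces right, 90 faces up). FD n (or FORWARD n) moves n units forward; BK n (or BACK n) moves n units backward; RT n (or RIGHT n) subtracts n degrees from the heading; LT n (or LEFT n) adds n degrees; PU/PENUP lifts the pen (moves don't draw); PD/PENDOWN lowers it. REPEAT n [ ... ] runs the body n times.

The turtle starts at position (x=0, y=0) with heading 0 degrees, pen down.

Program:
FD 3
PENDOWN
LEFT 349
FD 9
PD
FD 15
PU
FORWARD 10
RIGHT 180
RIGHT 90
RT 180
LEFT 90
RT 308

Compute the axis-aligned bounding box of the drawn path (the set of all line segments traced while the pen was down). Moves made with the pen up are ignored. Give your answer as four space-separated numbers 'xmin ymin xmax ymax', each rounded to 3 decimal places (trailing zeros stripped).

Answer: 0 -4.579 26.559 0

Derivation:
Executing turtle program step by step:
Start: pos=(0,0), heading=0, pen down
FD 3: (0,0) -> (3,0) [heading=0, draw]
PD: pen down
LT 349: heading 0 -> 349
FD 9: (3,0) -> (11.835,-1.717) [heading=349, draw]
PD: pen down
FD 15: (11.835,-1.717) -> (26.559,-4.579) [heading=349, draw]
PU: pen up
FD 10: (26.559,-4.579) -> (36.375,-6.488) [heading=349, move]
RT 180: heading 349 -> 169
RT 90: heading 169 -> 79
RT 180: heading 79 -> 259
LT 90: heading 259 -> 349
RT 308: heading 349 -> 41
Final: pos=(36.375,-6.488), heading=41, 3 segment(s) drawn

Segment endpoints: x in {0, 3, 11.835, 26.559}, y in {-4.579, -1.717, 0}
xmin=0, ymin=-4.579, xmax=26.559, ymax=0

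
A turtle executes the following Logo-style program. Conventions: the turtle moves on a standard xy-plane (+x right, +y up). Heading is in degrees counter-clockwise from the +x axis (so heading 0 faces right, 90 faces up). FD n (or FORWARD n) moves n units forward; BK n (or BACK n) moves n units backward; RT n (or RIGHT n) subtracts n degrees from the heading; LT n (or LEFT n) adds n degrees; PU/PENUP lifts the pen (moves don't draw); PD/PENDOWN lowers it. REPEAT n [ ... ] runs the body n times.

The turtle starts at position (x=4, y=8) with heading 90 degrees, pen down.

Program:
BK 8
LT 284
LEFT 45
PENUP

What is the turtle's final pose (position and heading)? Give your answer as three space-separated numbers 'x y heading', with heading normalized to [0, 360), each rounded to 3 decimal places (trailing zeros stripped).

Executing turtle program step by step:
Start: pos=(4,8), heading=90, pen down
BK 8: (4,8) -> (4,0) [heading=90, draw]
LT 284: heading 90 -> 14
LT 45: heading 14 -> 59
PU: pen up
Final: pos=(4,0), heading=59, 1 segment(s) drawn

Answer: 4 0 59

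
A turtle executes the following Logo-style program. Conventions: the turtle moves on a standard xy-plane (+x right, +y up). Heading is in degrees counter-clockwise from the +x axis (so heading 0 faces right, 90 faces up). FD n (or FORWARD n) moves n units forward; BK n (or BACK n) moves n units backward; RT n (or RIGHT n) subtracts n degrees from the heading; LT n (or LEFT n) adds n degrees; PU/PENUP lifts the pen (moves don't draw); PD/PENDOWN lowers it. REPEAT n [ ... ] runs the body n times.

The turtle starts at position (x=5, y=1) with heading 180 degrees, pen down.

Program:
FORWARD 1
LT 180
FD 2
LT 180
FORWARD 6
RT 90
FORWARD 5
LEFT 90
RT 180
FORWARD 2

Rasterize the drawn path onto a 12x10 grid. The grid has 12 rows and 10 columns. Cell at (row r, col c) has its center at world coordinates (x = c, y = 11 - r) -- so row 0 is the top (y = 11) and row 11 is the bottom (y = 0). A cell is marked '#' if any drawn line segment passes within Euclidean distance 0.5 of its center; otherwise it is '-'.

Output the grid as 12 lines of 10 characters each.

Answer: ----------
----------
----------
----------
----------
###-------
#---------
#---------
#---------
#---------
#######---
----------

Derivation:
Segment 0: (5,1) -> (4,1)
Segment 1: (4,1) -> (6,1)
Segment 2: (6,1) -> (0,1)
Segment 3: (0,1) -> (0,6)
Segment 4: (0,6) -> (2,6)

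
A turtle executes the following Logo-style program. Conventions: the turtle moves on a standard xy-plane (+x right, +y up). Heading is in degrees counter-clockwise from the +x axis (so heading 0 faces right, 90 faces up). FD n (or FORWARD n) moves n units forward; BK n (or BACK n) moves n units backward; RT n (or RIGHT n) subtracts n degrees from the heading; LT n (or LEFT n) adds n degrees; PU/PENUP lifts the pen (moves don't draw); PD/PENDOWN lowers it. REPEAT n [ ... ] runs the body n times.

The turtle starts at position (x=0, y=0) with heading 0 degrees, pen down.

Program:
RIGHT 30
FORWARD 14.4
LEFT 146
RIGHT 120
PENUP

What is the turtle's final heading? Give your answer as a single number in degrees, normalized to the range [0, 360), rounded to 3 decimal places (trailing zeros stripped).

Executing turtle program step by step:
Start: pos=(0,0), heading=0, pen down
RT 30: heading 0 -> 330
FD 14.4: (0,0) -> (12.471,-7.2) [heading=330, draw]
LT 146: heading 330 -> 116
RT 120: heading 116 -> 356
PU: pen up
Final: pos=(12.471,-7.2), heading=356, 1 segment(s) drawn

Answer: 356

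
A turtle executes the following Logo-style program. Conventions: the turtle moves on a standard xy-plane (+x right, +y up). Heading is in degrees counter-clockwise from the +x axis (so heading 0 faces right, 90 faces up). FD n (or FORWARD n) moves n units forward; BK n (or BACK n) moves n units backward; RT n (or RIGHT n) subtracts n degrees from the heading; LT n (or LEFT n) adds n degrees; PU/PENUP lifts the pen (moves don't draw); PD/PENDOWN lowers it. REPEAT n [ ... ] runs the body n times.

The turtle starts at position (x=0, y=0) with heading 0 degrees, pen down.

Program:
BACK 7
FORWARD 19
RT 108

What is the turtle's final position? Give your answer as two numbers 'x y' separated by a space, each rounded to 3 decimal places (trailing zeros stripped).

Executing turtle program step by step:
Start: pos=(0,0), heading=0, pen down
BK 7: (0,0) -> (-7,0) [heading=0, draw]
FD 19: (-7,0) -> (12,0) [heading=0, draw]
RT 108: heading 0 -> 252
Final: pos=(12,0), heading=252, 2 segment(s) drawn

Answer: 12 0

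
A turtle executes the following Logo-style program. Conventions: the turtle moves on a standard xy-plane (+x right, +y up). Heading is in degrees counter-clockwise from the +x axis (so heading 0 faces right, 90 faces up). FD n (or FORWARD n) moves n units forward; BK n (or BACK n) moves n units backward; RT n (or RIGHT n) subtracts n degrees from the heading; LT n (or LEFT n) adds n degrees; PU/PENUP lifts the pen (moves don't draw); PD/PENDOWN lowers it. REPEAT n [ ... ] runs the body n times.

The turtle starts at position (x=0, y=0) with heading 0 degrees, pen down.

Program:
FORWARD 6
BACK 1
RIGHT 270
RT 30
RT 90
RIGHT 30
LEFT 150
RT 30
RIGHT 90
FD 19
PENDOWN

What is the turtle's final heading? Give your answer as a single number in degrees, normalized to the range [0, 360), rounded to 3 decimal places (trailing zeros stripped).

Executing turtle program step by step:
Start: pos=(0,0), heading=0, pen down
FD 6: (0,0) -> (6,0) [heading=0, draw]
BK 1: (6,0) -> (5,0) [heading=0, draw]
RT 270: heading 0 -> 90
RT 30: heading 90 -> 60
RT 90: heading 60 -> 330
RT 30: heading 330 -> 300
LT 150: heading 300 -> 90
RT 30: heading 90 -> 60
RT 90: heading 60 -> 330
FD 19: (5,0) -> (21.454,-9.5) [heading=330, draw]
PD: pen down
Final: pos=(21.454,-9.5), heading=330, 3 segment(s) drawn

Answer: 330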